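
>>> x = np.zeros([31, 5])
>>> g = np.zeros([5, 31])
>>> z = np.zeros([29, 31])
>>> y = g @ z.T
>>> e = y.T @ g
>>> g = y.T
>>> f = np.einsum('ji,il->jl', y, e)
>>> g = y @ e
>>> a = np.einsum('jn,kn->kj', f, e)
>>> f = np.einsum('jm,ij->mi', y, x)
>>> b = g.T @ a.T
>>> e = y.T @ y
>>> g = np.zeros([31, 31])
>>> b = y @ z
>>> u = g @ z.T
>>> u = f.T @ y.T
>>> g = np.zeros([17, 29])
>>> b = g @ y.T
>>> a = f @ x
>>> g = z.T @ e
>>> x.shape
(31, 5)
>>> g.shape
(31, 29)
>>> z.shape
(29, 31)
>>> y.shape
(5, 29)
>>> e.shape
(29, 29)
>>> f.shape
(29, 31)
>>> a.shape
(29, 5)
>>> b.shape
(17, 5)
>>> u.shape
(31, 5)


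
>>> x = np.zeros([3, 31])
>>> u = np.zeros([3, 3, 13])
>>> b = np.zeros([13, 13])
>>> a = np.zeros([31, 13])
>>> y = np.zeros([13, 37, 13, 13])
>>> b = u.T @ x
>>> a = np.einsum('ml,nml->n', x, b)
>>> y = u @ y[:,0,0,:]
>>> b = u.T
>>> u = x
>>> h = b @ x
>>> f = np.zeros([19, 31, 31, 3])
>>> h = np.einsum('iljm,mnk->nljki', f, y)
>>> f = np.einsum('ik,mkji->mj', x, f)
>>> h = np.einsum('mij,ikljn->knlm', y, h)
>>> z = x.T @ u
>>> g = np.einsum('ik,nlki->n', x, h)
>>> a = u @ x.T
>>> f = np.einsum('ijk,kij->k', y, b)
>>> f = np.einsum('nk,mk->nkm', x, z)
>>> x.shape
(3, 31)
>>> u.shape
(3, 31)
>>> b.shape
(13, 3, 3)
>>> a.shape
(3, 3)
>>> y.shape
(3, 3, 13)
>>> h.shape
(31, 19, 31, 3)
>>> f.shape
(3, 31, 31)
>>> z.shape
(31, 31)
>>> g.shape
(31,)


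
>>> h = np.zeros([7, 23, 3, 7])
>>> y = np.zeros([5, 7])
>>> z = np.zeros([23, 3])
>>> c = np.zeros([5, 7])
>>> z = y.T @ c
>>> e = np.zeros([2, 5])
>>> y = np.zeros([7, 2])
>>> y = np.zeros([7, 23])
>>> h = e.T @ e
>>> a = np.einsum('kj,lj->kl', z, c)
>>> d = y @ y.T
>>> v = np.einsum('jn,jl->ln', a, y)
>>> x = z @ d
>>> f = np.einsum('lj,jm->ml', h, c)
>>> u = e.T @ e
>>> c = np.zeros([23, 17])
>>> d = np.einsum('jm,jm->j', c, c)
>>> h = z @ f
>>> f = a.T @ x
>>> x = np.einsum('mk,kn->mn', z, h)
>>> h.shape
(7, 5)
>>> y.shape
(7, 23)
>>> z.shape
(7, 7)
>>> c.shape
(23, 17)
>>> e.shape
(2, 5)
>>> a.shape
(7, 5)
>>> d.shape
(23,)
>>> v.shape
(23, 5)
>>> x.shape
(7, 5)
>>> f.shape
(5, 7)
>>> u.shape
(5, 5)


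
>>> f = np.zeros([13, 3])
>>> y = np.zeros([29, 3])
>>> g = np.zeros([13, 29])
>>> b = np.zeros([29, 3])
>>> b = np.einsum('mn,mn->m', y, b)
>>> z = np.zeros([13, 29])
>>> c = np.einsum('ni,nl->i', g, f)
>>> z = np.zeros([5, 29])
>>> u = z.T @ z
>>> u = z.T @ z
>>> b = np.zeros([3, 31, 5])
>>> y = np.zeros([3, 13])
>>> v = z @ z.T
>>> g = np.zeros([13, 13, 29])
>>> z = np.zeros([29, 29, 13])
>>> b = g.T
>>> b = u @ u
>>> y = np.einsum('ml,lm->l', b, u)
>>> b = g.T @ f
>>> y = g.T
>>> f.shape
(13, 3)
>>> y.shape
(29, 13, 13)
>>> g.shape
(13, 13, 29)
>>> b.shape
(29, 13, 3)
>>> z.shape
(29, 29, 13)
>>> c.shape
(29,)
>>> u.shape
(29, 29)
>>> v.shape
(5, 5)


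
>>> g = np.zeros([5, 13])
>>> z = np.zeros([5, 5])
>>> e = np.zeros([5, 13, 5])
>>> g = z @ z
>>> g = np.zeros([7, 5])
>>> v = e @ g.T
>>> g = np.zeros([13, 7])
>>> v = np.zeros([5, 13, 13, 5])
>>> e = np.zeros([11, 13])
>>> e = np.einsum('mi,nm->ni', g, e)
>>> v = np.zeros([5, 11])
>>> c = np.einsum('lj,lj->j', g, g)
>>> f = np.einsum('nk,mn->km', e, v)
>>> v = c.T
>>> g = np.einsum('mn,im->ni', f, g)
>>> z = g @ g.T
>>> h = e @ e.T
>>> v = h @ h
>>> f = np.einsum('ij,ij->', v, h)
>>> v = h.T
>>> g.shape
(5, 13)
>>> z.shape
(5, 5)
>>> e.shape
(11, 7)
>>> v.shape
(11, 11)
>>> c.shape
(7,)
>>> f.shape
()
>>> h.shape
(11, 11)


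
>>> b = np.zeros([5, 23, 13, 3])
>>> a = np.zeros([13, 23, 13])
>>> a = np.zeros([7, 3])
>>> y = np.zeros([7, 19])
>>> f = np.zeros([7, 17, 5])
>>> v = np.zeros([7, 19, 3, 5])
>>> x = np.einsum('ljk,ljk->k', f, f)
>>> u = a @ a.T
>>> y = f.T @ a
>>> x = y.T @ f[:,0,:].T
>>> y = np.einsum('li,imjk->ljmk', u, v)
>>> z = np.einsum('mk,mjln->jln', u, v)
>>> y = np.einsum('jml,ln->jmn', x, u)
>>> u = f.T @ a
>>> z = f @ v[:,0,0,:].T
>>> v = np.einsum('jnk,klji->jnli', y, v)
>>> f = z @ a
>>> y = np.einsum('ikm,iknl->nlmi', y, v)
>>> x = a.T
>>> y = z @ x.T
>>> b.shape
(5, 23, 13, 3)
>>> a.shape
(7, 3)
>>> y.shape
(7, 17, 3)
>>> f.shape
(7, 17, 3)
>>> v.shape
(3, 17, 19, 5)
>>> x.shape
(3, 7)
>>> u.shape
(5, 17, 3)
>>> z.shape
(7, 17, 7)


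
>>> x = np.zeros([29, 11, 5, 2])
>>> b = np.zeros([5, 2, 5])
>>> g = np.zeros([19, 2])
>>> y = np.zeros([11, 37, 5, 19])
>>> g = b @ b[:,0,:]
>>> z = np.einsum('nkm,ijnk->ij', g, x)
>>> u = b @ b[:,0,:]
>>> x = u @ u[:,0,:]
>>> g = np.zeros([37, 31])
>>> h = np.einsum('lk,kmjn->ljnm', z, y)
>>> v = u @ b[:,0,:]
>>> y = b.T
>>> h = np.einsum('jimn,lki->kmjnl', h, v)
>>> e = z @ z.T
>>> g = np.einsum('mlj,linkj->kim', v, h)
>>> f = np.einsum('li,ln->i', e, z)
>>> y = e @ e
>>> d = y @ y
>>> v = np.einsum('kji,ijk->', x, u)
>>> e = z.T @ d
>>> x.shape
(5, 2, 5)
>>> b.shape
(5, 2, 5)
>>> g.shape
(37, 19, 5)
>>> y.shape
(29, 29)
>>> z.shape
(29, 11)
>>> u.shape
(5, 2, 5)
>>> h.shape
(2, 19, 29, 37, 5)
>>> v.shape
()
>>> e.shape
(11, 29)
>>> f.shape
(29,)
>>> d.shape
(29, 29)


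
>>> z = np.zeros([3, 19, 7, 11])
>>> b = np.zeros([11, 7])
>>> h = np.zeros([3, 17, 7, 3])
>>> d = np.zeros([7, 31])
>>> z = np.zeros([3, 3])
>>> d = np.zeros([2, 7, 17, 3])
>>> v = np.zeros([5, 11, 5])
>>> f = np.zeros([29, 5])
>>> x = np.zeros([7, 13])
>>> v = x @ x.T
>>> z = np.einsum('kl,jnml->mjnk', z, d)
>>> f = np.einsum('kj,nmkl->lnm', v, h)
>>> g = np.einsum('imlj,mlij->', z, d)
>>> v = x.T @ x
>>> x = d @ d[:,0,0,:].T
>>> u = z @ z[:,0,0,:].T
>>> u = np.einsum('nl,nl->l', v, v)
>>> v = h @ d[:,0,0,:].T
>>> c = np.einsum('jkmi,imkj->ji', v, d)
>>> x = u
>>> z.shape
(17, 2, 7, 3)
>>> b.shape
(11, 7)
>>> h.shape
(3, 17, 7, 3)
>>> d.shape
(2, 7, 17, 3)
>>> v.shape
(3, 17, 7, 2)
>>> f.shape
(3, 3, 17)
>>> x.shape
(13,)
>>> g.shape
()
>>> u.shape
(13,)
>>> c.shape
(3, 2)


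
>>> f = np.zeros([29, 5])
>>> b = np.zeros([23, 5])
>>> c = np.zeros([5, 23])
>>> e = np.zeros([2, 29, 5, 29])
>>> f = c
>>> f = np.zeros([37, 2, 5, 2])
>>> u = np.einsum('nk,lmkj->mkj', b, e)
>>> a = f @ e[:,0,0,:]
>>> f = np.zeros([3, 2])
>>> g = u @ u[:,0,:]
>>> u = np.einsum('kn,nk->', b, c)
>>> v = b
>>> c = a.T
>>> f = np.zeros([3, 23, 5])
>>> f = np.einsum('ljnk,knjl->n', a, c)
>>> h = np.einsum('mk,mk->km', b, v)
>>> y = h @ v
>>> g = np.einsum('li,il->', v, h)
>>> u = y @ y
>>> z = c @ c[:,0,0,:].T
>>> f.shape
(5,)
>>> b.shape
(23, 5)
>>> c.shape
(29, 5, 2, 37)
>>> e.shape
(2, 29, 5, 29)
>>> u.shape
(5, 5)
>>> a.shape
(37, 2, 5, 29)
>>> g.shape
()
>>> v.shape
(23, 5)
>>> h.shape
(5, 23)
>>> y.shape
(5, 5)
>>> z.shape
(29, 5, 2, 29)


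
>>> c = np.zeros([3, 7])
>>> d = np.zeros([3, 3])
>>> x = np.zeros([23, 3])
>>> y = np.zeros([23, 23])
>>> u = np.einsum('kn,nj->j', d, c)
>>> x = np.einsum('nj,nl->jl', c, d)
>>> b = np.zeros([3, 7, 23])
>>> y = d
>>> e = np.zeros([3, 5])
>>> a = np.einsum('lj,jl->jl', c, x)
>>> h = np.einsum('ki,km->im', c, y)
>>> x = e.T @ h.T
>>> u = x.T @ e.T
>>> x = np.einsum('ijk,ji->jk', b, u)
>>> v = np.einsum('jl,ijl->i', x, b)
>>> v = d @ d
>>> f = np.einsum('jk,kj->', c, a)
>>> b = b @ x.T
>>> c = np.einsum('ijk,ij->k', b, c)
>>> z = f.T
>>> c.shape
(7,)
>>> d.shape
(3, 3)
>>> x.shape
(7, 23)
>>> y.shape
(3, 3)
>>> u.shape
(7, 3)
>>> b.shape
(3, 7, 7)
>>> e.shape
(3, 5)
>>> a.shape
(7, 3)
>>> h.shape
(7, 3)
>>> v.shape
(3, 3)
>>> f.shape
()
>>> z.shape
()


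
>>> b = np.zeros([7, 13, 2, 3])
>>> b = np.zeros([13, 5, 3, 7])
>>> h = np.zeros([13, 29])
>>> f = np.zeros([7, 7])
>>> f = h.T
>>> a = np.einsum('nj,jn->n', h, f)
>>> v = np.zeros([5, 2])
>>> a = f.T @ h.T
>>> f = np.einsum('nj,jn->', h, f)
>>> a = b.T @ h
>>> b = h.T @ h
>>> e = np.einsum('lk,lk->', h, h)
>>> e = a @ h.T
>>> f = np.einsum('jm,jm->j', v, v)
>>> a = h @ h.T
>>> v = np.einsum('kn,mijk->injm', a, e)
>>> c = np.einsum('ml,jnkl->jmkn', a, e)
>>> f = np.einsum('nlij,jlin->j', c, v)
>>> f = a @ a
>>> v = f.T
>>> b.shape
(29, 29)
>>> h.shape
(13, 29)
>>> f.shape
(13, 13)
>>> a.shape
(13, 13)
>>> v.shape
(13, 13)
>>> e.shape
(7, 3, 5, 13)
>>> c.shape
(7, 13, 5, 3)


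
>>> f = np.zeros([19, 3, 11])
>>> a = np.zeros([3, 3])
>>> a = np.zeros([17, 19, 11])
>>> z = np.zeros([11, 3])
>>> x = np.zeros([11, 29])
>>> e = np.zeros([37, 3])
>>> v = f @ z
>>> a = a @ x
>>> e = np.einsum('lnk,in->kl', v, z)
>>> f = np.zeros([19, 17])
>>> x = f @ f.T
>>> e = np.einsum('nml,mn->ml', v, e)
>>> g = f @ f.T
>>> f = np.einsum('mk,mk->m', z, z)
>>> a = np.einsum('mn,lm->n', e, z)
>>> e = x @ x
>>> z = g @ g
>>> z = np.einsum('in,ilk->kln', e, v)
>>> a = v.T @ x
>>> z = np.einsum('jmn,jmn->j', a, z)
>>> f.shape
(11,)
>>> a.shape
(3, 3, 19)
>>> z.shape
(3,)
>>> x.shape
(19, 19)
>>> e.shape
(19, 19)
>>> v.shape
(19, 3, 3)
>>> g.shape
(19, 19)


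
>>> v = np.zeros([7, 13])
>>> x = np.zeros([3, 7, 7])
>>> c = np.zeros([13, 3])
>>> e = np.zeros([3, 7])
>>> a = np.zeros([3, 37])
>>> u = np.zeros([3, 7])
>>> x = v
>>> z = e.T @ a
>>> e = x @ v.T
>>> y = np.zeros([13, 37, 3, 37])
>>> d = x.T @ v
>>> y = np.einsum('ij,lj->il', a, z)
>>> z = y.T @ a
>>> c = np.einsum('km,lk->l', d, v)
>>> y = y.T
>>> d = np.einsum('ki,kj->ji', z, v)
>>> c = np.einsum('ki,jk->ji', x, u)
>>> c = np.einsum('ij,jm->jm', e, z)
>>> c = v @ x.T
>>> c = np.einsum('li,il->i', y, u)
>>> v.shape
(7, 13)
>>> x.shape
(7, 13)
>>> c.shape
(3,)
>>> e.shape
(7, 7)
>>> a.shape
(3, 37)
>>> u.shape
(3, 7)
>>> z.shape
(7, 37)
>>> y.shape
(7, 3)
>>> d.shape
(13, 37)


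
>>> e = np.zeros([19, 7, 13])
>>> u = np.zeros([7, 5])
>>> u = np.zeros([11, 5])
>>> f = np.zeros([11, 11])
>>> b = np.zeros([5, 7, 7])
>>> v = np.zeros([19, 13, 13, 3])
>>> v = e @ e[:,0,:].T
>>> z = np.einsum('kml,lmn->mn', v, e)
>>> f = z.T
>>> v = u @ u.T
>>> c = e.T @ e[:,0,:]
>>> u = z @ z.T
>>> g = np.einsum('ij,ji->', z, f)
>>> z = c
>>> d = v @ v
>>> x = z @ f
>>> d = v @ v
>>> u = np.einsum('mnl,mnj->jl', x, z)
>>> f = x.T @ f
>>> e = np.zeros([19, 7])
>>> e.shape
(19, 7)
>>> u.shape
(13, 7)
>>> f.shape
(7, 7, 7)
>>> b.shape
(5, 7, 7)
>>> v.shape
(11, 11)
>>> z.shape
(13, 7, 13)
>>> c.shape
(13, 7, 13)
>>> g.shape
()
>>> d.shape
(11, 11)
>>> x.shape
(13, 7, 7)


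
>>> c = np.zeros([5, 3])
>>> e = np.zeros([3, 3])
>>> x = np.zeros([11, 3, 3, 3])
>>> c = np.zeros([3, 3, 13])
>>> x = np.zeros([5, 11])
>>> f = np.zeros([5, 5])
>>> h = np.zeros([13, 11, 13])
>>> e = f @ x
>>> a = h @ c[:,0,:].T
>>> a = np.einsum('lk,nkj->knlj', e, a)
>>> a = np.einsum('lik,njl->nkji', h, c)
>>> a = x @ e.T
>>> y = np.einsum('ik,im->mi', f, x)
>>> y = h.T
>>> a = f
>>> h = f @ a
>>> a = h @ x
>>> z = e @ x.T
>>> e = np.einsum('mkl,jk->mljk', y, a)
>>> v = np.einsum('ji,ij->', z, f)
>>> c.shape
(3, 3, 13)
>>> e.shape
(13, 13, 5, 11)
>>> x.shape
(5, 11)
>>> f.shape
(5, 5)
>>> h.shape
(5, 5)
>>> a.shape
(5, 11)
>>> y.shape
(13, 11, 13)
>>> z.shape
(5, 5)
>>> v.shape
()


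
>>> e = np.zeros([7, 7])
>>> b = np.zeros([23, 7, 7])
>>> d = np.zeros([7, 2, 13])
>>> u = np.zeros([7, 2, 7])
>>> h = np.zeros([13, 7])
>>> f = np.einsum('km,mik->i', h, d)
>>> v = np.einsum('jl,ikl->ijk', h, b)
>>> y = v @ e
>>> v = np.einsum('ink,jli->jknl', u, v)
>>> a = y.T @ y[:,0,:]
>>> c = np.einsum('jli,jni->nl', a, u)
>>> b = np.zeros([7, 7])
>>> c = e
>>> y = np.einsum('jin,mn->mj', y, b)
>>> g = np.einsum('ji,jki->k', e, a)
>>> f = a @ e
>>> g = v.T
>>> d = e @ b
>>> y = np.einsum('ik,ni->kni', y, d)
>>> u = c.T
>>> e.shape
(7, 7)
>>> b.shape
(7, 7)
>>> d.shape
(7, 7)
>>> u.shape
(7, 7)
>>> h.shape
(13, 7)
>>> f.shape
(7, 13, 7)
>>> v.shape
(23, 7, 2, 13)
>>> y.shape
(23, 7, 7)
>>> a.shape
(7, 13, 7)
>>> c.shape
(7, 7)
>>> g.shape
(13, 2, 7, 23)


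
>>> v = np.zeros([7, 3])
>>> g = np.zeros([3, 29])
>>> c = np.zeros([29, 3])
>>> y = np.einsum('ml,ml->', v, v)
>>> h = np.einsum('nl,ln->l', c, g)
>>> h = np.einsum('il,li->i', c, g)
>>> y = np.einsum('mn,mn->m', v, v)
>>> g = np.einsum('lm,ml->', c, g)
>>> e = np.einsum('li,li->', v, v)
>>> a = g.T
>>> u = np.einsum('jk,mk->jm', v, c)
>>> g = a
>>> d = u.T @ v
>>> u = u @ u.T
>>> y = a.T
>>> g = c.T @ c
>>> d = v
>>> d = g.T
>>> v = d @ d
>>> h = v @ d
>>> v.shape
(3, 3)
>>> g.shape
(3, 3)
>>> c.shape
(29, 3)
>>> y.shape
()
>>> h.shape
(3, 3)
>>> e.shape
()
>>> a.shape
()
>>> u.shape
(7, 7)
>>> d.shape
(3, 3)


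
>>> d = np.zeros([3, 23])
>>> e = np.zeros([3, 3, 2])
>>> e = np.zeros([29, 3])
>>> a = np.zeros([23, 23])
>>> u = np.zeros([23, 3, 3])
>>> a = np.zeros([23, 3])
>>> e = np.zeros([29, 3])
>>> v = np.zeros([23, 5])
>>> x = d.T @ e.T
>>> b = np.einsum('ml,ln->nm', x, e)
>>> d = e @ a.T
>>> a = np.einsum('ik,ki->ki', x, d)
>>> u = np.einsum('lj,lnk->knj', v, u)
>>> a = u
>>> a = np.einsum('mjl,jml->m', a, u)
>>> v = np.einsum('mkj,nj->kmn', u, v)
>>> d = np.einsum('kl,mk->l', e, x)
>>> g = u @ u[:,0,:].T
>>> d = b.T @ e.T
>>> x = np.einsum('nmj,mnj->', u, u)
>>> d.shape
(23, 29)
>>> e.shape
(29, 3)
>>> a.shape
(3,)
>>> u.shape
(3, 3, 5)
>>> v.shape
(3, 3, 23)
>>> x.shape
()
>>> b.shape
(3, 23)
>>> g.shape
(3, 3, 3)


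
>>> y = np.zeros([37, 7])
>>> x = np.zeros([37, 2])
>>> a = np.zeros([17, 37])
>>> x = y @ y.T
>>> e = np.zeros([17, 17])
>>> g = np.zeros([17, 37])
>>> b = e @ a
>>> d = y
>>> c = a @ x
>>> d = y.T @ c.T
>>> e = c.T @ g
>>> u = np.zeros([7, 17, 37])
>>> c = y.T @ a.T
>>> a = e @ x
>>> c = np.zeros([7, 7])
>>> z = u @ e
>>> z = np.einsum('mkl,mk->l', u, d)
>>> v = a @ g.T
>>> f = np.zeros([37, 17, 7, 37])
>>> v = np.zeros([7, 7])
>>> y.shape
(37, 7)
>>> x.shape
(37, 37)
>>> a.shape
(37, 37)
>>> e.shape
(37, 37)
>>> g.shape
(17, 37)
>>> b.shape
(17, 37)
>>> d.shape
(7, 17)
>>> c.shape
(7, 7)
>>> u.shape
(7, 17, 37)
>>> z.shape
(37,)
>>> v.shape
(7, 7)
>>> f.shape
(37, 17, 7, 37)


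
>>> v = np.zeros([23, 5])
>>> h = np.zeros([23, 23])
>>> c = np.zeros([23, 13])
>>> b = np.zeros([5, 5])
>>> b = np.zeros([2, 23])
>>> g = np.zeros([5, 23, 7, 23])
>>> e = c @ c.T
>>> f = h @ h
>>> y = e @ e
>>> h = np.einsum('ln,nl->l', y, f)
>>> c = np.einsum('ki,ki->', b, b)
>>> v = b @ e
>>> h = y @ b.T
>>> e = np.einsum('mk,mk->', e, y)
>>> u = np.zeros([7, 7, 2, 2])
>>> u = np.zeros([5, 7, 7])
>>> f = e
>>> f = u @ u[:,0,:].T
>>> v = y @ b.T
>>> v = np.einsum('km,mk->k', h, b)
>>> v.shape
(23,)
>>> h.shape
(23, 2)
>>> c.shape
()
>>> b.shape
(2, 23)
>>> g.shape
(5, 23, 7, 23)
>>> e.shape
()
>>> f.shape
(5, 7, 5)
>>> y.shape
(23, 23)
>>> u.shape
(5, 7, 7)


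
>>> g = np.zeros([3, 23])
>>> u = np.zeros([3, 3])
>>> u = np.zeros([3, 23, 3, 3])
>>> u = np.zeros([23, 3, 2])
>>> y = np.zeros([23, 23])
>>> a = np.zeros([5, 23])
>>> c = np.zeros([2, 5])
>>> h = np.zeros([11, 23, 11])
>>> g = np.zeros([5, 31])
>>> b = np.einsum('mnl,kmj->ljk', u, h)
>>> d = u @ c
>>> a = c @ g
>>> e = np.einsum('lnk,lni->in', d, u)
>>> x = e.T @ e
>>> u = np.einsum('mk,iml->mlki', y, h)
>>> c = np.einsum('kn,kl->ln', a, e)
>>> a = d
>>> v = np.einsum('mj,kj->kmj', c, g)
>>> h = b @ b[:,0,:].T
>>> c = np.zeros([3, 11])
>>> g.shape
(5, 31)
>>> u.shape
(23, 11, 23, 11)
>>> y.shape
(23, 23)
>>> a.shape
(23, 3, 5)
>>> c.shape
(3, 11)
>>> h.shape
(2, 11, 2)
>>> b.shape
(2, 11, 11)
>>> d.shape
(23, 3, 5)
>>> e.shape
(2, 3)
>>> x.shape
(3, 3)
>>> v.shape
(5, 3, 31)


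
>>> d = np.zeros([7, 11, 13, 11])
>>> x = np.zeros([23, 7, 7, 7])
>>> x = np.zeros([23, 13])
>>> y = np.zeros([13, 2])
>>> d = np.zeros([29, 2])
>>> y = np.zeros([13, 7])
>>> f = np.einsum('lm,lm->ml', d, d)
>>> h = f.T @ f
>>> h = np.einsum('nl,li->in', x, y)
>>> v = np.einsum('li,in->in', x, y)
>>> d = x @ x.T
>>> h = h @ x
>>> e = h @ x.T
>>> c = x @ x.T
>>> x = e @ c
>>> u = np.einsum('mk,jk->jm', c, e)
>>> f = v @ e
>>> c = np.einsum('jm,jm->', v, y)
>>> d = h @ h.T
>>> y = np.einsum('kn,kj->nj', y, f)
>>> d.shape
(7, 7)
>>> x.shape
(7, 23)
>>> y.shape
(7, 23)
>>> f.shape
(13, 23)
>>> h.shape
(7, 13)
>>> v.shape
(13, 7)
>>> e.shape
(7, 23)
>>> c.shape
()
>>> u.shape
(7, 23)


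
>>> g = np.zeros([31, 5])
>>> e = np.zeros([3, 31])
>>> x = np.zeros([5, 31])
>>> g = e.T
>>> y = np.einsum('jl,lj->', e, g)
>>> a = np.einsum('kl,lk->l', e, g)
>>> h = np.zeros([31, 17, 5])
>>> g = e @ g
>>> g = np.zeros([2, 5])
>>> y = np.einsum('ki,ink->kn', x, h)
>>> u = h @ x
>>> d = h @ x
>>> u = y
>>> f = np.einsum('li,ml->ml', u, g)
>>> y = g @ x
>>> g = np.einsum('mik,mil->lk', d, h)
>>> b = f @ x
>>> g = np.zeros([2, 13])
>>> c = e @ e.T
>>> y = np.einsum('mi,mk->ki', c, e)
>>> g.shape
(2, 13)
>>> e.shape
(3, 31)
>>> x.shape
(5, 31)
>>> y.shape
(31, 3)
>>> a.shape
(31,)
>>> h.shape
(31, 17, 5)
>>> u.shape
(5, 17)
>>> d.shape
(31, 17, 31)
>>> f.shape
(2, 5)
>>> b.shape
(2, 31)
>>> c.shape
(3, 3)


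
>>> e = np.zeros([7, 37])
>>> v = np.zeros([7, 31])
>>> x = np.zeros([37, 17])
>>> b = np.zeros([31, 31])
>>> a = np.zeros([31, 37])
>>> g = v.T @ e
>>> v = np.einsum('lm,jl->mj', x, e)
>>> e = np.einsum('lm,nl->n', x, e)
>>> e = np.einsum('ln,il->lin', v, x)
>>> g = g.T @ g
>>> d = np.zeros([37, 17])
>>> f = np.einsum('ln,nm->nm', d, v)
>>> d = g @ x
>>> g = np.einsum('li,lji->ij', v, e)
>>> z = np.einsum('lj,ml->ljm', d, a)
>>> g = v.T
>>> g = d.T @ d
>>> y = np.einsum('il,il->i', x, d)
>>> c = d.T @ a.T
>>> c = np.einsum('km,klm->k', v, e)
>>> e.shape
(17, 37, 7)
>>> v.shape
(17, 7)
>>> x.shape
(37, 17)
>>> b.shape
(31, 31)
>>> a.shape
(31, 37)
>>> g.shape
(17, 17)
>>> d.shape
(37, 17)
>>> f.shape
(17, 7)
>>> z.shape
(37, 17, 31)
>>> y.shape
(37,)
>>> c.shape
(17,)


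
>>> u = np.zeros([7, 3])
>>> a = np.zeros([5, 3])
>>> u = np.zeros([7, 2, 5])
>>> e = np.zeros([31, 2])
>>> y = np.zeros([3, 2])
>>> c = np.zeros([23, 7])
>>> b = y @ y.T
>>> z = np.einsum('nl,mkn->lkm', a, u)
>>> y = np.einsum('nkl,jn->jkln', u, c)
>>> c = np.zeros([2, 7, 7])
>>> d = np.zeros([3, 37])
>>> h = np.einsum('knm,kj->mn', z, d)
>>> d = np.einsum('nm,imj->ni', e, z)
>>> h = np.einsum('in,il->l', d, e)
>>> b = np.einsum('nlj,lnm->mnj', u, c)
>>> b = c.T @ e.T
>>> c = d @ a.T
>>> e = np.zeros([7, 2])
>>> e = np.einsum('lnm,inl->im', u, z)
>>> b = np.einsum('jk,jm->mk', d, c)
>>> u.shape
(7, 2, 5)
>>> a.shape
(5, 3)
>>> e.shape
(3, 5)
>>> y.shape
(23, 2, 5, 7)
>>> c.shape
(31, 5)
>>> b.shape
(5, 3)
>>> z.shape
(3, 2, 7)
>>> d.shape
(31, 3)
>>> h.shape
(2,)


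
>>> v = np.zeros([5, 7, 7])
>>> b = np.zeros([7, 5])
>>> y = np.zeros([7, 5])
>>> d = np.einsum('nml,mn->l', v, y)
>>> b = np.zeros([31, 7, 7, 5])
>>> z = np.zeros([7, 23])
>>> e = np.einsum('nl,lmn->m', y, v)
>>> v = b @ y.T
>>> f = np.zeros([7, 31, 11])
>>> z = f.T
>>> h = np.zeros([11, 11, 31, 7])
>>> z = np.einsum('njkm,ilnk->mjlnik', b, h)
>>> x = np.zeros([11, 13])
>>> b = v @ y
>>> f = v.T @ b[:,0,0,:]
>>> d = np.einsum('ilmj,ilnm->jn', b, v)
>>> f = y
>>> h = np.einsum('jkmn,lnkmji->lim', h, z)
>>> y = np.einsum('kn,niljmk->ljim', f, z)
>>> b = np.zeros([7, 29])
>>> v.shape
(31, 7, 7, 7)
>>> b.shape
(7, 29)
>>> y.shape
(11, 31, 7, 11)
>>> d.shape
(5, 7)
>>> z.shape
(5, 7, 11, 31, 11, 7)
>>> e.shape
(7,)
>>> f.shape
(7, 5)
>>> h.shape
(5, 7, 31)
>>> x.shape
(11, 13)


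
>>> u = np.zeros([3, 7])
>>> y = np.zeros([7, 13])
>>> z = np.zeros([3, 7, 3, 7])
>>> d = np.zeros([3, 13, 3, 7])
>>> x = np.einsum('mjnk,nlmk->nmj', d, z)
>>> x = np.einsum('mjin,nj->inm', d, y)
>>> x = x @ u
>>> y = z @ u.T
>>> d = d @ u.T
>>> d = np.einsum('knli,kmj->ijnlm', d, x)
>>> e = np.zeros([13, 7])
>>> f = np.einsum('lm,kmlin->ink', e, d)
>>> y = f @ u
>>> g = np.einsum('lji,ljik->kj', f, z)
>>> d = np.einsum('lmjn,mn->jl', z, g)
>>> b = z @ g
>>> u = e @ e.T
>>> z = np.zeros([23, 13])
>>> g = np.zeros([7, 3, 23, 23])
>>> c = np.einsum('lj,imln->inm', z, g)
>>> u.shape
(13, 13)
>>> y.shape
(3, 7, 7)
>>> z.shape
(23, 13)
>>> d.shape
(3, 3)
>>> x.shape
(3, 7, 7)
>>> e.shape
(13, 7)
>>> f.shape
(3, 7, 3)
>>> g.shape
(7, 3, 23, 23)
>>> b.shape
(3, 7, 3, 7)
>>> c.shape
(7, 23, 3)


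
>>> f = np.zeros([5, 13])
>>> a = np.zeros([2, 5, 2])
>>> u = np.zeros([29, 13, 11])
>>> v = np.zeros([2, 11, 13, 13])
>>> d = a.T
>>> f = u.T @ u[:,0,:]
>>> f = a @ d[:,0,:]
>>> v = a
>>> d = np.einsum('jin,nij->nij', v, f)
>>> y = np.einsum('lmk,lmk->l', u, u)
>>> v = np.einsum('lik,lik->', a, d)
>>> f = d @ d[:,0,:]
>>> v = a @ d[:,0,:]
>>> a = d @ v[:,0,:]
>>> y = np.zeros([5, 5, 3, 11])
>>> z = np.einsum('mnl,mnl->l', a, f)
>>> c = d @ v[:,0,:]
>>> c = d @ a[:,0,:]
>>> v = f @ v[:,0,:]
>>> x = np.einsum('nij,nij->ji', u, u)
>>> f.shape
(2, 5, 2)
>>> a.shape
(2, 5, 2)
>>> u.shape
(29, 13, 11)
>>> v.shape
(2, 5, 2)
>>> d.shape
(2, 5, 2)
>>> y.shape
(5, 5, 3, 11)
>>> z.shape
(2,)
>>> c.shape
(2, 5, 2)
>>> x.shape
(11, 13)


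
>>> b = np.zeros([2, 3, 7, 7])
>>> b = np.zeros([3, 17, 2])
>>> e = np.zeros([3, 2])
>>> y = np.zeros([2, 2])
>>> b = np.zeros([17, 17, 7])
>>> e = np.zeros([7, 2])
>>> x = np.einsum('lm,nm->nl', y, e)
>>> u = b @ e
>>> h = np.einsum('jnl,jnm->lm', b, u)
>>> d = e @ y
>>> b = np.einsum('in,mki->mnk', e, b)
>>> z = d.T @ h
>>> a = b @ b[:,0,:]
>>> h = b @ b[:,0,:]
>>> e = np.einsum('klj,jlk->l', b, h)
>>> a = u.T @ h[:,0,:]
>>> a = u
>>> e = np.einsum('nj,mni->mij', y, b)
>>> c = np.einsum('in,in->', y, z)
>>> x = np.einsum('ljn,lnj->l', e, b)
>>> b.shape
(17, 2, 17)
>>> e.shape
(17, 17, 2)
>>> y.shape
(2, 2)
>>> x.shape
(17,)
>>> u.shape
(17, 17, 2)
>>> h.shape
(17, 2, 17)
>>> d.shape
(7, 2)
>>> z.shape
(2, 2)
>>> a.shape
(17, 17, 2)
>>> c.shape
()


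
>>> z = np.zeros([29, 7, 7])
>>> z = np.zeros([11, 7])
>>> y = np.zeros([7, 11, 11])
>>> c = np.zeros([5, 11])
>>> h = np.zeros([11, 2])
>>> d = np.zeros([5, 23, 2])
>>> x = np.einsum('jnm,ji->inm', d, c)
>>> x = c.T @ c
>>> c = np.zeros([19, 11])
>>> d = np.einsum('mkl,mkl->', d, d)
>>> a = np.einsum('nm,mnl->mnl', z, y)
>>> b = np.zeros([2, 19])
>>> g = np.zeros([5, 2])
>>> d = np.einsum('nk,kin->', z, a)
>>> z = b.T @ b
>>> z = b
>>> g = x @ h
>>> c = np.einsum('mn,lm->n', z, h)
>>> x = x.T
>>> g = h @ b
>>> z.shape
(2, 19)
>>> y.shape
(7, 11, 11)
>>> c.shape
(19,)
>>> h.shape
(11, 2)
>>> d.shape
()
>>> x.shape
(11, 11)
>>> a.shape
(7, 11, 11)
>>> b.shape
(2, 19)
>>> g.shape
(11, 19)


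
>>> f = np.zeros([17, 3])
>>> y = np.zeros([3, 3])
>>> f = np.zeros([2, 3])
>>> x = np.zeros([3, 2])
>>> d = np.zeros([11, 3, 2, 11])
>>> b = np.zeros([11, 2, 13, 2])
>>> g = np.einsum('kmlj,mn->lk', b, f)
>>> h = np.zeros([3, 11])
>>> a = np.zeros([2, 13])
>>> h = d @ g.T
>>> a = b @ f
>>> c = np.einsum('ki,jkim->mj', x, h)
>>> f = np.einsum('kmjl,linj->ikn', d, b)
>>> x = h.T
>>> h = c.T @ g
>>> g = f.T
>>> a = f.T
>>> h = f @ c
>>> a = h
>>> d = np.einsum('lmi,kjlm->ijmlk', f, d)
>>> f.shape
(2, 11, 13)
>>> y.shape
(3, 3)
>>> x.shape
(13, 2, 3, 11)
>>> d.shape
(13, 3, 11, 2, 11)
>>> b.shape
(11, 2, 13, 2)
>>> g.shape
(13, 11, 2)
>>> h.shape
(2, 11, 11)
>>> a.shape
(2, 11, 11)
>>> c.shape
(13, 11)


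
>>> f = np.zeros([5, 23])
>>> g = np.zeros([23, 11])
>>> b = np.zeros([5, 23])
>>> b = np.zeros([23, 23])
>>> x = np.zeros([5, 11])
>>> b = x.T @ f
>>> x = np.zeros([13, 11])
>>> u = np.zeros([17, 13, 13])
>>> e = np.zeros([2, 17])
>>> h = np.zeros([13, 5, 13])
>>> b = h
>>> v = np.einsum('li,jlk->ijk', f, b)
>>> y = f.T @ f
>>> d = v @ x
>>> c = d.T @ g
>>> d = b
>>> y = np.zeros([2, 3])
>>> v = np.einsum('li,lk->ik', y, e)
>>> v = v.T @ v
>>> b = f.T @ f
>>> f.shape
(5, 23)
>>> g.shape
(23, 11)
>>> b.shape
(23, 23)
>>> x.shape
(13, 11)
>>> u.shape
(17, 13, 13)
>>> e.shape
(2, 17)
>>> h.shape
(13, 5, 13)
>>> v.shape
(17, 17)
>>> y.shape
(2, 3)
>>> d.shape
(13, 5, 13)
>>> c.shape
(11, 13, 11)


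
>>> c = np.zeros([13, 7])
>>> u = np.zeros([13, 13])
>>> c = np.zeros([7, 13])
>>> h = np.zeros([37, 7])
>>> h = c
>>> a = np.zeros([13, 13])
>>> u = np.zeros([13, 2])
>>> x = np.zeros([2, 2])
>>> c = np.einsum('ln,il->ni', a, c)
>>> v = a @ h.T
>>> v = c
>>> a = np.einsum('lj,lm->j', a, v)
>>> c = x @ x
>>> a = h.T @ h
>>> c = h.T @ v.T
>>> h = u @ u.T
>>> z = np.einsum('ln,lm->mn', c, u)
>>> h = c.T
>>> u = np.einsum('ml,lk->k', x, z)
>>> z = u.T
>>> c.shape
(13, 13)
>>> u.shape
(13,)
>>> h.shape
(13, 13)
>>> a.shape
(13, 13)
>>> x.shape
(2, 2)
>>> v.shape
(13, 7)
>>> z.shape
(13,)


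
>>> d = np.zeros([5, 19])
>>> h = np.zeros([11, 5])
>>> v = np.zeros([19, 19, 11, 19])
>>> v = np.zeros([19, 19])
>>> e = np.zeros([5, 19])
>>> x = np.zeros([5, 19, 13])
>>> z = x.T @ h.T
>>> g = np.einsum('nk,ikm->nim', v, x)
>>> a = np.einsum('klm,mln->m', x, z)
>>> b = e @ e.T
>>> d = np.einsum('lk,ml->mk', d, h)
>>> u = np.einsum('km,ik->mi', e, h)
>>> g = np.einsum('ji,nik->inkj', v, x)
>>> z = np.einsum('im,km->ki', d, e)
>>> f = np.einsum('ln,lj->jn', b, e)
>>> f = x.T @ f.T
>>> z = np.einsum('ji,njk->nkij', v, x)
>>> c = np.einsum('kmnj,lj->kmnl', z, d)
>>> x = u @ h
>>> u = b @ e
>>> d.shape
(11, 19)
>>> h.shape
(11, 5)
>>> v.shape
(19, 19)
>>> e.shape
(5, 19)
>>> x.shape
(19, 5)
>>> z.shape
(5, 13, 19, 19)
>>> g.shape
(19, 5, 13, 19)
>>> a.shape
(13,)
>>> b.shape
(5, 5)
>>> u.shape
(5, 19)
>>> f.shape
(13, 19, 19)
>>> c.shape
(5, 13, 19, 11)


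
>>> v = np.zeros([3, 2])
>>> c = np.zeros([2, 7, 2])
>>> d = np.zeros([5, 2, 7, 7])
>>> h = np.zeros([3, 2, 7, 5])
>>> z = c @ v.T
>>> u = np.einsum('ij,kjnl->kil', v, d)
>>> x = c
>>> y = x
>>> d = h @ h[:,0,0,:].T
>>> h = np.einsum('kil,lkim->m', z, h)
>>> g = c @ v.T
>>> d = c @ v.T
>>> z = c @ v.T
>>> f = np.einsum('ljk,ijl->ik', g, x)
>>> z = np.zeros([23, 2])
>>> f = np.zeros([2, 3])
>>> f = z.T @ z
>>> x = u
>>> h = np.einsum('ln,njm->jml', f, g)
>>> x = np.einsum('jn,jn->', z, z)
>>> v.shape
(3, 2)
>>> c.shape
(2, 7, 2)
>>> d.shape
(2, 7, 3)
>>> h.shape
(7, 3, 2)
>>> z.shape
(23, 2)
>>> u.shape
(5, 3, 7)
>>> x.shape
()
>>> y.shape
(2, 7, 2)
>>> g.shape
(2, 7, 3)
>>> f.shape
(2, 2)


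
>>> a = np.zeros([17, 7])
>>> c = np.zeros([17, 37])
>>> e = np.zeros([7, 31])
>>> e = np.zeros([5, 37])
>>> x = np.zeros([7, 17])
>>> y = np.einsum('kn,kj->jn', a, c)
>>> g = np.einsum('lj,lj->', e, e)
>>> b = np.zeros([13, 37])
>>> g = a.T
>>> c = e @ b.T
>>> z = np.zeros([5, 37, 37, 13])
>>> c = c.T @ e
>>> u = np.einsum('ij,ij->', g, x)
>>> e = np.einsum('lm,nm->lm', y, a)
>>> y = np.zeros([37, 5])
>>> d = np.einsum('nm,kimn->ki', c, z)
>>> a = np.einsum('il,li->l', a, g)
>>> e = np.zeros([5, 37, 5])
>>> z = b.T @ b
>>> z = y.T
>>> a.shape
(7,)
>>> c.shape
(13, 37)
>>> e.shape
(5, 37, 5)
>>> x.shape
(7, 17)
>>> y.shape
(37, 5)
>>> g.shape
(7, 17)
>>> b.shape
(13, 37)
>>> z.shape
(5, 37)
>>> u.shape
()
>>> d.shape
(5, 37)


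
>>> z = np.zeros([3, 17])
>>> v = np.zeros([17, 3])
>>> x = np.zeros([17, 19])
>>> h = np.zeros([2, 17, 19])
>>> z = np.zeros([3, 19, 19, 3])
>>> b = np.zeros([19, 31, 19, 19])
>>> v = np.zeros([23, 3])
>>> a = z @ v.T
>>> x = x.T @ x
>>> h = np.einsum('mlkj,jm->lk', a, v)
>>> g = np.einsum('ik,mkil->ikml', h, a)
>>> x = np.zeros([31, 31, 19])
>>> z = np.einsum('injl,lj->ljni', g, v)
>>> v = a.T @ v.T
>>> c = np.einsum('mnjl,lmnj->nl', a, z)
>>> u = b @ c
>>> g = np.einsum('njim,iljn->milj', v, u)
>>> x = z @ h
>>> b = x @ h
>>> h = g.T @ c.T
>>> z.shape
(23, 3, 19, 19)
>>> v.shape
(23, 19, 19, 23)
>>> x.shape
(23, 3, 19, 19)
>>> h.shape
(19, 31, 19, 19)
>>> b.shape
(23, 3, 19, 19)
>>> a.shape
(3, 19, 19, 23)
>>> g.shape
(23, 19, 31, 19)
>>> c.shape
(19, 23)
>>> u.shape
(19, 31, 19, 23)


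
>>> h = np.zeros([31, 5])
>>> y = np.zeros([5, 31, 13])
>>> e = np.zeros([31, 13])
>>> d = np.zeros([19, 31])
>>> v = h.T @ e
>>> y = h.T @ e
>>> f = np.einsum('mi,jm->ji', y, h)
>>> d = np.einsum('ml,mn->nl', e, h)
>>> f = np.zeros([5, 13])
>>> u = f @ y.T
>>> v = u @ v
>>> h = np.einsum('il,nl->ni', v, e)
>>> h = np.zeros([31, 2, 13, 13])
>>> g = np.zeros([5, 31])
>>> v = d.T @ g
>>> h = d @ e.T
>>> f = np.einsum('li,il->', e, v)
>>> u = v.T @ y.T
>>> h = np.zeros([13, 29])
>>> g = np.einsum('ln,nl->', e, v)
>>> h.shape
(13, 29)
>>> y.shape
(5, 13)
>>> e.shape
(31, 13)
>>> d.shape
(5, 13)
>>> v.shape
(13, 31)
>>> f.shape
()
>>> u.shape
(31, 5)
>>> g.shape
()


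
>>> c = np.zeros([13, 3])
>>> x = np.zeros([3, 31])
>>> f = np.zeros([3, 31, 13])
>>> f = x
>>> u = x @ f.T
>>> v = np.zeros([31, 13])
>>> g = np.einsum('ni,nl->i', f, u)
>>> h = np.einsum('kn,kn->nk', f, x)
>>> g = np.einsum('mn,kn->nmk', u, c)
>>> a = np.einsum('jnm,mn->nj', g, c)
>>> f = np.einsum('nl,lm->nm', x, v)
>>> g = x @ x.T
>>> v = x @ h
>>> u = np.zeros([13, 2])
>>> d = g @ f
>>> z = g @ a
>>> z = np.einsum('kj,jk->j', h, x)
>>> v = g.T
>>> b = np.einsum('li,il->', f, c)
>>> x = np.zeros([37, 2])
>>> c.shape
(13, 3)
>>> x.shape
(37, 2)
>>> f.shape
(3, 13)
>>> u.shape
(13, 2)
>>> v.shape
(3, 3)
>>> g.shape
(3, 3)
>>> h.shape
(31, 3)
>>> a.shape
(3, 3)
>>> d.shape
(3, 13)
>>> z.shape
(3,)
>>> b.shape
()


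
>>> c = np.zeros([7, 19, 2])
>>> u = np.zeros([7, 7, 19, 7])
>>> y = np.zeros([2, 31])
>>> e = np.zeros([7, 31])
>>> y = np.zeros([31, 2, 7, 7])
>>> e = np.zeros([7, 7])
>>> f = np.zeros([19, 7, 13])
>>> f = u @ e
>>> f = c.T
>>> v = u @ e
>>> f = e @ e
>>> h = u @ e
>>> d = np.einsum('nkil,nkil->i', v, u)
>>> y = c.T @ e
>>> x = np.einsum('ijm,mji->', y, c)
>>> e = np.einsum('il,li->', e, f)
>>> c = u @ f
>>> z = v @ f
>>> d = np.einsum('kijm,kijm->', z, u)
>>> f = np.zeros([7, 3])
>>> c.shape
(7, 7, 19, 7)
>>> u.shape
(7, 7, 19, 7)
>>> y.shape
(2, 19, 7)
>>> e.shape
()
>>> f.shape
(7, 3)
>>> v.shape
(7, 7, 19, 7)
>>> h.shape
(7, 7, 19, 7)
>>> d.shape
()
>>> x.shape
()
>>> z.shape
(7, 7, 19, 7)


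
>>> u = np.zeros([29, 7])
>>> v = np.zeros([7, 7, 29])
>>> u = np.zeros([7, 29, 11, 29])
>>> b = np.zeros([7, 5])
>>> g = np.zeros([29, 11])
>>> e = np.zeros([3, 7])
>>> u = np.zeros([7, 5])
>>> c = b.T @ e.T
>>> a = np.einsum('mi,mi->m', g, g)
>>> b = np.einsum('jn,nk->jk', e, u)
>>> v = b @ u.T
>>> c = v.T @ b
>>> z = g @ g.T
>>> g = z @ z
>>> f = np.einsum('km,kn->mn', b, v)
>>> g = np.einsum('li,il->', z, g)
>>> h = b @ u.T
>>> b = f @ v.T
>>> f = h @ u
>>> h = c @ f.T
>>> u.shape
(7, 5)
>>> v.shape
(3, 7)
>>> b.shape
(5, 3)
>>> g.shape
()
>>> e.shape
(3, 7)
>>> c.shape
(7, 5)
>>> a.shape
(29,)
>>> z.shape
(29, 29)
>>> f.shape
(3, 5)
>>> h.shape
(7, 3)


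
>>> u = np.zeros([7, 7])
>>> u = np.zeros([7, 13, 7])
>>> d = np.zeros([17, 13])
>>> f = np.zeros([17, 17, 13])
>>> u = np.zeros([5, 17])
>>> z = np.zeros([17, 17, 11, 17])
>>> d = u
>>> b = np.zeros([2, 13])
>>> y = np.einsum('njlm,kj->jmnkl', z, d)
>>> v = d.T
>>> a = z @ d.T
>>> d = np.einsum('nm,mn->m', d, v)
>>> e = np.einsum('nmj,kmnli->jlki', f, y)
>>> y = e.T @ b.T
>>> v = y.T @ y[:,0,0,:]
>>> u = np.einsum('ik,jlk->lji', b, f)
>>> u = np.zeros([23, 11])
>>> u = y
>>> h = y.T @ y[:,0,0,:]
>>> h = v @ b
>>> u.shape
(11, 17, 5, 2)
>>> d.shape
(17,)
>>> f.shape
(17, 17, 13)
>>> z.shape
(17, 17, 11, 17)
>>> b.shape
(2, 13)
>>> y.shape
(11, 17, 5, 2)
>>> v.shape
(2, 5, 17, 2)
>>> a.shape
(17, 17, 11, 5)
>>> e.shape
(13, 5, 17, 11)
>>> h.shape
(2, 5, 17, 13)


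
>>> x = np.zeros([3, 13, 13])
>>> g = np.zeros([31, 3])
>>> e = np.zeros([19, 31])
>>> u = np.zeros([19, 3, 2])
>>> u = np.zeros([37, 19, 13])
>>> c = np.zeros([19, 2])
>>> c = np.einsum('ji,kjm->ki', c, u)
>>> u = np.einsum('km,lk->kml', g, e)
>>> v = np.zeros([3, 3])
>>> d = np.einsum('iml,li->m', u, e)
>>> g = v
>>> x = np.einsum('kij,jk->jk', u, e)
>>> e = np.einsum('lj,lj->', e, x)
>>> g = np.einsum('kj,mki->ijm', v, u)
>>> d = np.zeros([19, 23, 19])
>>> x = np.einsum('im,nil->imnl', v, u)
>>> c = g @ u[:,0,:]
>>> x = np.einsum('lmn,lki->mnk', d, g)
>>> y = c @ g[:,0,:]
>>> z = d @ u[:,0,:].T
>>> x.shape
(23, 19, 3)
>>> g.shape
(19, 3, 31)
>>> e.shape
()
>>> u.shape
(31, 3, 19)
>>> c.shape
(19, 3, 19)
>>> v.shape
(3, 3)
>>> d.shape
(19, 23, 19)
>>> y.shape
(19, 3, 31)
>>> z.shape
(19, 23, 31)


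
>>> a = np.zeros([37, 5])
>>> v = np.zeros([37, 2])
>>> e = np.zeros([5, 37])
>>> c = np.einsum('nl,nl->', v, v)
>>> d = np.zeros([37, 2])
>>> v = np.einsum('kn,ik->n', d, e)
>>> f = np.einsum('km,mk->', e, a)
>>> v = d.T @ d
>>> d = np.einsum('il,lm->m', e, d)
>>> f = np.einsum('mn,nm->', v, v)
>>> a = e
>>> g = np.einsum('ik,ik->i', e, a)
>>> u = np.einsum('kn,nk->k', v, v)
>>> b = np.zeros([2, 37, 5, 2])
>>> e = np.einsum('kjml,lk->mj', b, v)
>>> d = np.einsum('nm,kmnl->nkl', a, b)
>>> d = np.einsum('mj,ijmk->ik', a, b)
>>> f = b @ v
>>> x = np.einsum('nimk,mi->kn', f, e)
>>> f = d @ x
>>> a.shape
(5, 37)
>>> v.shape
(2, 2)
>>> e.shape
(5, 37)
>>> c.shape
()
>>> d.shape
(2, 2)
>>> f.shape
(2, 2)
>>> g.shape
(5,)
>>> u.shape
(2,)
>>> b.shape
(2, 37, 5, 2)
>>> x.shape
(2, 2)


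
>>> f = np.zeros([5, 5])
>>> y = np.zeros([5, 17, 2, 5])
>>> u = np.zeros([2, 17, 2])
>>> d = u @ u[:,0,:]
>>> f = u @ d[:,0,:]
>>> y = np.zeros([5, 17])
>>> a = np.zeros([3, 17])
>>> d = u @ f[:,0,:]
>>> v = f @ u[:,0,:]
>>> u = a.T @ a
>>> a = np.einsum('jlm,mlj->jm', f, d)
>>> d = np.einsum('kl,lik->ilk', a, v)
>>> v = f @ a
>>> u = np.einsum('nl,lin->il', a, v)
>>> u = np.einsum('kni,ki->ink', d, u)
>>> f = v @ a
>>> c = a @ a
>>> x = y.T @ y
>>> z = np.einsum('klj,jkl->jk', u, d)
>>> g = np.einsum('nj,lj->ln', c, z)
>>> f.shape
(2, 17, 2)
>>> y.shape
(5, 17)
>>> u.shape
(2, 2, 17)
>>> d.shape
(17, 2, 2)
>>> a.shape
(2, 2)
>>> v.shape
(2, 17, 2)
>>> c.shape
(2, 2)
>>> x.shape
(17, 17)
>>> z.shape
(17, 2)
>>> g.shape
(17, 2)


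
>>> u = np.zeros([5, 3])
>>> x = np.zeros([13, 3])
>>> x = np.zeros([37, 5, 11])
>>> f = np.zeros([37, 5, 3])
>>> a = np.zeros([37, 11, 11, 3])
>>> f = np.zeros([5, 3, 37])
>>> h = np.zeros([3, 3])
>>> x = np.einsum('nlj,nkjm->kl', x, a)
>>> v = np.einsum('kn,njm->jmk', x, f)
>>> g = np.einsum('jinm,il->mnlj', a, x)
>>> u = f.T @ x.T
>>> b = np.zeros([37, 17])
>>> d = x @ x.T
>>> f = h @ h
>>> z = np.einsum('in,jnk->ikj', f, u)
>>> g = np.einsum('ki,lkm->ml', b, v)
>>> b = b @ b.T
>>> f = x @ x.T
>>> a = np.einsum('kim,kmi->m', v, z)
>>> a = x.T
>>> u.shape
(37, 3, 11)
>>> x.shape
(11, 5)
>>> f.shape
(11, 11)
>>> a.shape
(5, 11)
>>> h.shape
(3, 3)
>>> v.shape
(3, 37, 11)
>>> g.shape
(11, 3)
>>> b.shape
(37, 37)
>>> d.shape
(11, 11)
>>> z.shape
(3, 11, 37)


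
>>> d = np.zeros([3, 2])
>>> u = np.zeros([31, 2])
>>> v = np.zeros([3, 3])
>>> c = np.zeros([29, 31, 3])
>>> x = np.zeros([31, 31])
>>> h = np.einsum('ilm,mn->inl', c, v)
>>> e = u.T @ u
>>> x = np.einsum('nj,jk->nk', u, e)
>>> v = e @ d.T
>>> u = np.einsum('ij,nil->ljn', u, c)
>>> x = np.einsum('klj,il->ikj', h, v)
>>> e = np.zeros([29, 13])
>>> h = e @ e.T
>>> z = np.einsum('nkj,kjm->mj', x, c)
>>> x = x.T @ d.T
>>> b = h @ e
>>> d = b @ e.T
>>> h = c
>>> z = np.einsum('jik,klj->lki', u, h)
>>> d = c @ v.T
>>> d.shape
(29, 31, 2)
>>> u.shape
(3, 2, 29)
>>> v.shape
(2, 3)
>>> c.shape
(29, 31, 3)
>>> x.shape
(31, 29, 3)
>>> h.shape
(29, 31, 3)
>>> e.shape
(29, 13)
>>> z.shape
(31, 29, 2)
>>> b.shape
(29, 13)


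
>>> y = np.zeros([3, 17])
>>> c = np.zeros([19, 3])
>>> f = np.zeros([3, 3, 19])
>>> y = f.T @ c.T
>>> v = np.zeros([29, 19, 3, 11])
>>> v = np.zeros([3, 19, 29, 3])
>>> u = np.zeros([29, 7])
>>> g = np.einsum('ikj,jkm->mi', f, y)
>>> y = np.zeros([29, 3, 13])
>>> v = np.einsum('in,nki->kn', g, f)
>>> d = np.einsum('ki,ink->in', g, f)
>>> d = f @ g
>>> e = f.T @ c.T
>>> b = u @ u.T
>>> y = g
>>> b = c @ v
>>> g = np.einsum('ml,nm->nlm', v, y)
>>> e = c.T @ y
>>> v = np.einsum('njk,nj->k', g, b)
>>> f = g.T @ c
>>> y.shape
(19, 3)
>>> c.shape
(19, 3)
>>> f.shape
(3, 3, 3)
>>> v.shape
(3,)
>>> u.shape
(29, 7)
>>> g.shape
(19, 3, 3)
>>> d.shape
(3, 3, 3)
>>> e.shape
(3, 3)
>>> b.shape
(19, 3)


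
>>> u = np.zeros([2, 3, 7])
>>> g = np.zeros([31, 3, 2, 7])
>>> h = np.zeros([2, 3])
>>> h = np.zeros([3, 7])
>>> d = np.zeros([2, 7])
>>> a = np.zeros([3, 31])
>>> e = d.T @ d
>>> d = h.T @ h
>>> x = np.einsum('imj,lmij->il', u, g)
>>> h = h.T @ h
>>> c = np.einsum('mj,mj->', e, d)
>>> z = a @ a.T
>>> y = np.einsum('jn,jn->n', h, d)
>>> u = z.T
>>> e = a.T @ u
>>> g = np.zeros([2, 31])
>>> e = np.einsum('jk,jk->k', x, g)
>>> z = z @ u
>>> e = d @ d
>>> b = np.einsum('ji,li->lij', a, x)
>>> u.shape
(3, 3)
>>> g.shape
(2, 31)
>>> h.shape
(7, 7)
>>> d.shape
(7, 7)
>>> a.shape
(3, 31)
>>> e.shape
(7, 7)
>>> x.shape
(2, 31)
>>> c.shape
()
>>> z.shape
(3, 3)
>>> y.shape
(7,)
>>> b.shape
(2, 31, 3)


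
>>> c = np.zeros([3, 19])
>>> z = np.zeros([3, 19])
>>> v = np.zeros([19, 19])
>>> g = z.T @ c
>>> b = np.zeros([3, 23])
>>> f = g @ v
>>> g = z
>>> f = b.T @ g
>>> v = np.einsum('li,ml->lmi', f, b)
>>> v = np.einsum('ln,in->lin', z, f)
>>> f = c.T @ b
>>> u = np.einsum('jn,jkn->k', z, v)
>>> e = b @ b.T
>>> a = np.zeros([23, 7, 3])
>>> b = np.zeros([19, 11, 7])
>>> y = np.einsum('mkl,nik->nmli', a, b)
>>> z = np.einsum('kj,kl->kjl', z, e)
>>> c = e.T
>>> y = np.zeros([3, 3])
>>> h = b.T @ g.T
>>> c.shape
(3, 3)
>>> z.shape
(3, 19, 3)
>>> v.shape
(3, 23, 19)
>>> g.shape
(3, 19)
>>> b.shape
(19, 11, 7)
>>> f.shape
(19, 23)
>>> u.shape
(23,)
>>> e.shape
(3, 3)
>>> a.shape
(23, 7, 3)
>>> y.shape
(3, 3)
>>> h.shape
(7, 11, 3)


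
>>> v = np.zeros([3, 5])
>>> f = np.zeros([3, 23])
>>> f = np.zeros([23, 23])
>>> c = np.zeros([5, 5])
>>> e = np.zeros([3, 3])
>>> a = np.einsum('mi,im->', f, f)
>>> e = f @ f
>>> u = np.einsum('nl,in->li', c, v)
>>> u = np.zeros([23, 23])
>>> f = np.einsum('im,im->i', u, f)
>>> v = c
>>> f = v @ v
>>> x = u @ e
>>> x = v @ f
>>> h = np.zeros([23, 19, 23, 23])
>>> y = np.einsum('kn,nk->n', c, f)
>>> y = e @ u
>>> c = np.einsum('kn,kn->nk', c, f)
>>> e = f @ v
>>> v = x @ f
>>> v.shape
(5, 5)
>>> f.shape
(5, 5)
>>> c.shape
(5, 5)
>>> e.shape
(5, 5)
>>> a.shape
()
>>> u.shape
(23, 23)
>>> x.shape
(5, 5)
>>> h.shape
(23, 19, 23, 23)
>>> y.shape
(23, 23)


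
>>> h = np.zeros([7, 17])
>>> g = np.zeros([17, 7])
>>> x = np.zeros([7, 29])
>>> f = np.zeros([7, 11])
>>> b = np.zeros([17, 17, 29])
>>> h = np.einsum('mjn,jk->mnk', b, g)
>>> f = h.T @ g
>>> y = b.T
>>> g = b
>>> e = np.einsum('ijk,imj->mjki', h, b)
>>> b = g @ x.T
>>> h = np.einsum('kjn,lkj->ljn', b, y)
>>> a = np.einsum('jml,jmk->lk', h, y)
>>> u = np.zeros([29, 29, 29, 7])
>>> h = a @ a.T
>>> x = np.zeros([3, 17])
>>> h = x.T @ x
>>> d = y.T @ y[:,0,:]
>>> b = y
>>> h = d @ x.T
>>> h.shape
(17, 17, 3)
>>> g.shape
(17, 17, 29)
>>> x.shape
(3, 17)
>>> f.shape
(7, 29, 7)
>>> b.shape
(29, 17, 17)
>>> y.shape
(29, 17, 17)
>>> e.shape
(17, 29, 7, 17)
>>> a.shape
(7, 17)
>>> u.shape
(29, 29, 29, 7)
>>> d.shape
(17, 17, 17)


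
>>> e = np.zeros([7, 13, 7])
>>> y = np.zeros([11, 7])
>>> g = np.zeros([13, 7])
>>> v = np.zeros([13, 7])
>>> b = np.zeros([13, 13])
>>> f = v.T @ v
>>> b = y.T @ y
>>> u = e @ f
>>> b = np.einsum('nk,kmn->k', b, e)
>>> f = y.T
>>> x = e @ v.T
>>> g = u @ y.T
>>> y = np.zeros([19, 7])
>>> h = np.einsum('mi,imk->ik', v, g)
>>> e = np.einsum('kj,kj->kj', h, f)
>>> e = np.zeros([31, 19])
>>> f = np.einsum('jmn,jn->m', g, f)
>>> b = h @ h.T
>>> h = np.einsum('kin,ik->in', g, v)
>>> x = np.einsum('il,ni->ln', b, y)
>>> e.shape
(31, 19)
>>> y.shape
(19, 7)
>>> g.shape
(7, 13, 11)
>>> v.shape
(13, 7)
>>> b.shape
(7, 7)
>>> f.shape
(13,)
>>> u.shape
(7, 13, 7)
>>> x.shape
(7, 19)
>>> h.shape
(13, 11)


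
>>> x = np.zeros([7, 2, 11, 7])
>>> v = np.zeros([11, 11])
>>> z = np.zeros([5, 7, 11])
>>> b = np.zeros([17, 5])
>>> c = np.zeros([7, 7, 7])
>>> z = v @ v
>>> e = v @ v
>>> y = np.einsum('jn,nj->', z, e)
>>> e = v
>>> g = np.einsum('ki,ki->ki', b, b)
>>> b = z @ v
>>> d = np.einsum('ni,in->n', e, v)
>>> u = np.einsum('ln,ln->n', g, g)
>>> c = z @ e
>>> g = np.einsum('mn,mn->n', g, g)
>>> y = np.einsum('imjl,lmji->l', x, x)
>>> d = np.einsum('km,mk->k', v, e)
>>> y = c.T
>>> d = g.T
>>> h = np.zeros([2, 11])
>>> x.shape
(7, 2, 11, 7)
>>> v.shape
(11, 11)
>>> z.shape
(11, 11)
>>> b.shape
(11, 11)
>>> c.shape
(11, 11)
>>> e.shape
(11, 11)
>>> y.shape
(11, 11)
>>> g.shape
(5,)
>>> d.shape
(5,)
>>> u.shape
(5,)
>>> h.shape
(2, 11)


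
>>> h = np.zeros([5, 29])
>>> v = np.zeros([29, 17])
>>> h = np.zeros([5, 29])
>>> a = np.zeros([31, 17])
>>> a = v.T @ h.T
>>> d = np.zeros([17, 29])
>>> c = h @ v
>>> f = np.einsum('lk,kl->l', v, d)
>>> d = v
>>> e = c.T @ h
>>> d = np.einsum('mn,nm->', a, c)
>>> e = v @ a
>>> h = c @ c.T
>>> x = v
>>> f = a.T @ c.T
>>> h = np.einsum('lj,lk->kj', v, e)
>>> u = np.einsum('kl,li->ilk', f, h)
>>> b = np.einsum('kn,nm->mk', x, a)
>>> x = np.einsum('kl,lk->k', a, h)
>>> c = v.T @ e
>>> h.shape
(5, 17)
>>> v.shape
(29, 17)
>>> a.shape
(17, 5)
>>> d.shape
()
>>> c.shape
(17, 5)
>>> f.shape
(5, 5)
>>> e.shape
(29, 5)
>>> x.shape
(17,)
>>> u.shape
(17, 5, 5)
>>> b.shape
(5, 29)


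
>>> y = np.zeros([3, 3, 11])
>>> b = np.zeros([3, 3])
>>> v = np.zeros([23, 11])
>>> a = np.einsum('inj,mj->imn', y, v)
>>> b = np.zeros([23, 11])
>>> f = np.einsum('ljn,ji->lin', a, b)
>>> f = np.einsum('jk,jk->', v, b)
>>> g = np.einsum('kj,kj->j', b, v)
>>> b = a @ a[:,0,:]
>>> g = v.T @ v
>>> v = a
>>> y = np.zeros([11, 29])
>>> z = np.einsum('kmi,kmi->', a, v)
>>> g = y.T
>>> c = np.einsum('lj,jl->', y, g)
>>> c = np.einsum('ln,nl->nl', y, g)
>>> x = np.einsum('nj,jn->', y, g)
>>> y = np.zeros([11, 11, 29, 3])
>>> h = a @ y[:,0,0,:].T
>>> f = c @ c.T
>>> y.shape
(11, 11, 29, 3)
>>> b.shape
(3, 23, 3)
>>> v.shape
(3, 23, 3)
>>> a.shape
(3, 23, 3)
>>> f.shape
(29, 29)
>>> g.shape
(29, 11)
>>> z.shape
()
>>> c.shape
(29, 11)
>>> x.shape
()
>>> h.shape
(3, 23, 11)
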